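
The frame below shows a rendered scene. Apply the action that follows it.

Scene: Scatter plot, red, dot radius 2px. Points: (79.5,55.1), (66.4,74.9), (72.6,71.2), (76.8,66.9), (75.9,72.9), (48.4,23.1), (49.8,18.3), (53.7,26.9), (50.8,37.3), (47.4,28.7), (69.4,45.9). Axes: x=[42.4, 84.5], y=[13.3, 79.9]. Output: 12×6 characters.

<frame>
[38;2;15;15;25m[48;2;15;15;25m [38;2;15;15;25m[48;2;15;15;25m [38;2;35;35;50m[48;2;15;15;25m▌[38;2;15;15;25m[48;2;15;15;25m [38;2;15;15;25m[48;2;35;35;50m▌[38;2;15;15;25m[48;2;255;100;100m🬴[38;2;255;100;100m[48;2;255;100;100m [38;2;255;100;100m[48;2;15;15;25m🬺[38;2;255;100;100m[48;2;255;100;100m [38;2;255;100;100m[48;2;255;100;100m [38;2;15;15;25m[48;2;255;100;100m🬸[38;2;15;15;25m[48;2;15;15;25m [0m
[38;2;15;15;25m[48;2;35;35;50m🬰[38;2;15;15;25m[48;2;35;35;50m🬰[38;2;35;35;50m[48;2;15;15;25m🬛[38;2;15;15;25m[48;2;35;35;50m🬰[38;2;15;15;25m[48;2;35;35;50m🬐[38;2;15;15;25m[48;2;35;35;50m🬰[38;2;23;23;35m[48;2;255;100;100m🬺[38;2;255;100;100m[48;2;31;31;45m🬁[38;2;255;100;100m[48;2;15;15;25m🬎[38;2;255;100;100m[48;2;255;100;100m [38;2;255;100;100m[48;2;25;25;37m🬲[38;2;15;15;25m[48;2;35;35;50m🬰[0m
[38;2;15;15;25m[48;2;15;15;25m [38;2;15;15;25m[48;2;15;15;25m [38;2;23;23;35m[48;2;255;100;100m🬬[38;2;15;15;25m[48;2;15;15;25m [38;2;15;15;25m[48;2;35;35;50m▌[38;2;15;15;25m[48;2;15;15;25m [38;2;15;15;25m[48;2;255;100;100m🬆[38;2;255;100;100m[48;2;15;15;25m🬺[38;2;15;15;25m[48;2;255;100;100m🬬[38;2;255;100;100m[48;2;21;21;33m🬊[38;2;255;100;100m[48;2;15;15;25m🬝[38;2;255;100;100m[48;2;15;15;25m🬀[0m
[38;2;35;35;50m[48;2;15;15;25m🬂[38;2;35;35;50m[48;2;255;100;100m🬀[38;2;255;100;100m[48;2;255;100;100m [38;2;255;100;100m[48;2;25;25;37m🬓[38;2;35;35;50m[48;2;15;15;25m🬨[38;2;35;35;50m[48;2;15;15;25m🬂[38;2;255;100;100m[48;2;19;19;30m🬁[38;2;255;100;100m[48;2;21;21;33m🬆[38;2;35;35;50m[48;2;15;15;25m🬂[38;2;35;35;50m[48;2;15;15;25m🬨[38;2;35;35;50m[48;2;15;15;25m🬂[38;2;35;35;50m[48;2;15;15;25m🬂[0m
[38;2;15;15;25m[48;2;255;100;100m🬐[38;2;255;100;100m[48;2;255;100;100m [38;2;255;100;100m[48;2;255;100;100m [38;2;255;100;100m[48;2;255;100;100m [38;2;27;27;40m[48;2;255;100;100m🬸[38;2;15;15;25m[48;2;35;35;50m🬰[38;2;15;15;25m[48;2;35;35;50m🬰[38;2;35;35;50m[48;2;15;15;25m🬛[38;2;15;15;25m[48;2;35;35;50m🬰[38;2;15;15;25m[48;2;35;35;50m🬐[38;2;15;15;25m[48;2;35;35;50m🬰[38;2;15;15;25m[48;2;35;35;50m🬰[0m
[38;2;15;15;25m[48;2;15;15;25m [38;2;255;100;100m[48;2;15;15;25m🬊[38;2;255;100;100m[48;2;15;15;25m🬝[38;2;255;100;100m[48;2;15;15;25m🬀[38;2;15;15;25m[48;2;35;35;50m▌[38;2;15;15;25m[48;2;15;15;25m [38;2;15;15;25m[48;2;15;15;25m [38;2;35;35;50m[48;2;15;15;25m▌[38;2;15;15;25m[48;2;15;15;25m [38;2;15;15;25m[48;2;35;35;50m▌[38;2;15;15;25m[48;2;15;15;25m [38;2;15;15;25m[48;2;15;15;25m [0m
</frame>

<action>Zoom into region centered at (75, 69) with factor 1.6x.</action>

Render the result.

<frame>
[38;2;15;15;25m[48;2;15;15;25m [38;2;15;15;25m[48;2;15;15;25m [38;2;35;35;50m[48;2;15;15;25m▌[38;2;15;15;25m[48;2;15;15;25m [38;2;15;15;25m[48;2;35;35;50m▌[38;2;15;15;25m[48;2;15;15;25m [38;2;15;15;25m[48;2;15;15;25m [38;2;35;35;50m[48;2;15;15;25m▌[38;2;15;15;25m[48;2;15;15;25m [38;2;15;15;25m[48;2;35;35;50m▌[38;2;15;15;25m[48;2;15;15;25m [38;2;15;15;25m[48;2;15;15;25m [0m
[38;2;15;15;25m[48;2;35;35;50m🬰[38;2;21;21;33m[48;2;255;100;100m🬆[38;2;27;27;40m[48;2;255;100;100m🬬[38;2;15;15;25m[48;2;35;35;50m🬰[38;2;27;27;40m[48;2;255;100;100m🬝[38;2;23;23;35m[48;2;255;100;100m🬝[38;2;21;21;33m[48;2;255;100;100m🬊[38;2;35;35;50m[48;2;15;15;25m🬛[38;2;15;15;25m[48;2;35;35;50m🬰[38;2;15;15;25m[48;2;35;35;50m🬐[38;2;15;15;25m[48;2;35;35;50m🬰[38;2;15;15;25m[48;2;35;35;50m🬰[0m
[38;2;15;15;25m[48;2;255;100;100m🬺[38;2;255;100;100m[48;2;15;15;25m🬬[38;2;255;100;100m[48;2;21;21;33m🬆[38;2;15;15;25m[48;2;255;100;100m🬴[38;2;255;100;100m[48;2;255;100;100m [38;2;255;100;100m[48;2;15;15;25m🬝[38;2;255;100;100m[48;2;255;100;100m [38;2;255;100;100m[48;2;20;20;31m🬐[38;2;15;15;25m[48;2;15;15;25m [38;2;15;15;25m[48;2;35;35;50m▌[38;2;15;15;25m[48;2;15;15;25m [38;2;15;15;25m[48;2;15;15;25m [0m
[38;2;35;35;50m[48;2;15;15;25m🬂[38;2;35;35;50m[48;2;15;15;25m🬂[38;2;35;35;50m[48;2;15;15;25m🬕[38;2;35;35;50m[48;2;15;15;25m🬂[38;2;255;100;100m[48;2;27;27;40m🬁[38;2;255;100;100m[48;2;19;19;30m🬁[38;2;255;100;100m[48;2;15;15;25m🬬[38;2;255;100;100m[48;2;21;21;33m🬆[38;2;35;35;50m[48;2;15;15;25m🬂[38;2;35;35;50m[48;2;15;15;25m🬨[38;2;35;35;50m[48;2;15;15;25m🬂[38;2;35;35;50m[48;2;15;15;25m🬂[0m
[38;2;15;15;25m[48;2;35;35;50m🬰[38;2;15;15;25m[48;2;35;35;50m🬰[38;2;35;35;50m[48;2;15;15;25m🬛[38;2;15;15;25m[48;2;35;35;50m🬰[38;2;15;15;25m[48;2;35;35;50m🬐[38;2;15;15;25m[48;2;35;35;50m🬰[38;2;23;23;35m[48;2;255;100;100m🬝[38;2;35;35;50m[48;2;255;100;100m🬀[38;2;21;21;33m[48;2;255;100;100m🬊[38;2;15;15;25m[48;2;35;35;50m🬐[38;2;15;15;25m[48;2;35;35;50m🬰[38;2;15;15;25m[48;2;35;35;50m🬰[0m
[38;2;15;15;25m[48;2;15;15;25m [38;2;15;15;25m[48;2;15;15;25m [38;2;28;28;41m[48;2;255;100;100m🬆[38;2;255;100;100m[48;2;15;15;25m🬺[38;2;27;27;40m[48;2;255;100;100m🬬[38;2;15;15;25m[48;2;15;15;25m [38;2;15;15;25m[48;2;15;15;25m [38;2;255;100;100m[48;2;28;28;41m🬊[38;2;255;100;100m[48;2;15;15;25m🬀[38;2;15;15;25m[48;2;35;35;50m▌[38;2;15;15;25m[48;2;15;15;25m [38;2;15;15;25m[48;2;15;15;25m [0m
</frame>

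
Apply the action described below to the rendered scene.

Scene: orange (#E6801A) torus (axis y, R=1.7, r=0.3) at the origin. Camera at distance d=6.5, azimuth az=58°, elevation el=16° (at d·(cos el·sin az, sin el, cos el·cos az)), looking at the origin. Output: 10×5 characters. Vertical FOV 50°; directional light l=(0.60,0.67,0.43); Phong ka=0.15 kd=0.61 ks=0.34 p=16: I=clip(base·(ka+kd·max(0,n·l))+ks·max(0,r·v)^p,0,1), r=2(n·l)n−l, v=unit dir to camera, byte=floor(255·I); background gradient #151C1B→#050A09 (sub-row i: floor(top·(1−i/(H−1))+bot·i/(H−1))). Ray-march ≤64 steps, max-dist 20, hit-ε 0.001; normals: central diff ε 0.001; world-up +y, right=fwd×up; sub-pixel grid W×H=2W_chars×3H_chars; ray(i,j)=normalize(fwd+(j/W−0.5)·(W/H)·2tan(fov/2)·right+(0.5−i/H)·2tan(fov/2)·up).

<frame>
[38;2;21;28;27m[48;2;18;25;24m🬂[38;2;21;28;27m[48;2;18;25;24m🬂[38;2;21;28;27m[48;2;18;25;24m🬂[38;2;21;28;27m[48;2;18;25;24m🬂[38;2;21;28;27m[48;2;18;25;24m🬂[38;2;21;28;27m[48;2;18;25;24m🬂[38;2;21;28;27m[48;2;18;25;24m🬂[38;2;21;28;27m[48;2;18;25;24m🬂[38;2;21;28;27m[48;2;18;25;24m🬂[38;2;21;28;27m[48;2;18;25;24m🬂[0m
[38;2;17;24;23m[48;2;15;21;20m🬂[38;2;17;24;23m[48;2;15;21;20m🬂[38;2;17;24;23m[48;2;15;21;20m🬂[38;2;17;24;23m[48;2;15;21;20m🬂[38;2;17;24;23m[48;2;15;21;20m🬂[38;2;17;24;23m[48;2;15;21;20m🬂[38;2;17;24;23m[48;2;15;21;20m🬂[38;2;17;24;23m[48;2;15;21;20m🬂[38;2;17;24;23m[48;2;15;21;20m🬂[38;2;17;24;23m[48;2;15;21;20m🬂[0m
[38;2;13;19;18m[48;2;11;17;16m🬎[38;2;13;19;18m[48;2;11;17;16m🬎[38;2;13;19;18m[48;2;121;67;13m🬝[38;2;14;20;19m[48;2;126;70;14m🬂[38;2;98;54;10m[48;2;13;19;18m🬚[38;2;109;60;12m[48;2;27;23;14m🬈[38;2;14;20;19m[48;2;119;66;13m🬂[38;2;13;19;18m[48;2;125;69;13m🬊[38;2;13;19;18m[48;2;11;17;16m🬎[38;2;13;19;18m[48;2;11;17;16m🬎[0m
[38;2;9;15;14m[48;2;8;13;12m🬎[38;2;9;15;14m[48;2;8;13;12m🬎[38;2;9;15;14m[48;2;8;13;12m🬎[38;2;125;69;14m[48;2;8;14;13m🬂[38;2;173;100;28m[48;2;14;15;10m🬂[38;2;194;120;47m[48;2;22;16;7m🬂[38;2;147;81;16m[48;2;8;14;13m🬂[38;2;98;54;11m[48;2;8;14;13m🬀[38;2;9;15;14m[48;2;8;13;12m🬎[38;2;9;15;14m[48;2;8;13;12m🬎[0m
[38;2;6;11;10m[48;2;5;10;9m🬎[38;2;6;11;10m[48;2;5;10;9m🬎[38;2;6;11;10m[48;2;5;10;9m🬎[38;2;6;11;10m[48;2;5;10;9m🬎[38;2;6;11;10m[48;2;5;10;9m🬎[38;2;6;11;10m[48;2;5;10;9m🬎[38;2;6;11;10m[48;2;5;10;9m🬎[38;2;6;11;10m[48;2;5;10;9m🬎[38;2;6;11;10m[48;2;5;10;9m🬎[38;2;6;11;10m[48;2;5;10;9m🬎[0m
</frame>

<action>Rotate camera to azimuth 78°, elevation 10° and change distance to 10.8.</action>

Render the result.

<frame>
[38;2;21;28;27m[48;2;18;25;24m🬂[38;2;21;28;27m[48;2;18;25;24m🬂[38;2;21;28;27m[48;2;18;25;24m🬂[38;2;21;28;27m[48;2;18;25;24m🬂[38;2;21;28;27m[48;2;18;25;24m🬂[38;2;21;28;27m[48;2;18;25;24m🬂[38;2;21;28;27m[48;2;18;25;24m🬂[38;2;21;28;27m[48;2;18;25;24m🬂[38;2;21;28;27m[48;2;18;25;24m🬂[38;2;21;28;27m[48;2;18;25;24m🬂[0m
[38;2;17;24;23m[48;2;15;21;20m🬂[38;2;17;24;23m[48;2;15;21;20m🬂[38;2;17;24;23m[48;2;15;21;20m🬂[38;2;17;24;23m[48;2;15;21;20m🬂[38;2;17;24;23m[48;2;15;21;20m🬂[38;2;17;24;23m[48;2;15;21;20m🬂[38;2;17;24;23m[48;2;15;21;20m🬂[38;2;17;24;23m[48;2;15;21;20m🬂[38;2;17;24;23m[48;2;15;21;20m🬂[38;2;17;24;23m[48;2;15;21;20m🬂[0m
[38;2;13;19;18m[48;2;11;17;16m🬎[38;2;13;19;18m[48;2;11;17;16m🬎[38;2;13;19;18m[48;2;11;17;16m🬎[38;2;13;19;18m[48;2;11;17;16m🬎[38;2;14;20;19m[48;2;134;75;15m🬂[38;2;14;20;19m[48;2;164;96;28m🬂[38;2;121;67;13m[48;2;13;19;18m🬓[38;2;13;19;18m[48;2;11;17;16m🬎[38;2;13;19;18m[48;2;11;17;16m🬎[38;2;13;19;18m[48;2;11;17;16m🬎[0m
[38;2;9;15;14m[48;2;8;13;12m🬎[38;2;9;15;14m[48;2;8;13;12m🬎[38;2;9;15;14m[48;2;8;13;12m🬎[38;2;9;15;14m[48;2;8;13;12m🬎[38;2;9;15;14m[48;2;8;13;12m🬎[38;2;9;15;14m[48;2;8;13;12m🬎[38;2;9;15;14m[48;2;8;13;12m🬎[38;2;9;15;14m[48;2;8;13;12m🬎[38;2;9;15;14m[48;2;8;13;12m🬎[38;2;9;15;14m[48;2;8;13;12m🬎[0m
[38;2;6;11;10m[48;2;5;10;9m🬎[38;2;6;11;10m[48;2;5;10;9m🬎[38;2;6;11;10m[48;2;5;10;9m🬎[38;2;6;11;10m[48;2;5;10;9m🬎[38;2;6;11;10m[48;2;5;10;9m🬎[38;2;6;11;10m[48;2;5;10;9m🬎[38;2;6;11;10m[48;2;5;10;9m🬎[38;2;6;11;10m[48;2;5;10;9m🬎[38;2;6;11;10m[48;2;5;10;9m🬎[38;2;6;11;10m[48;2;5;10;9m🬎[0m
</frame>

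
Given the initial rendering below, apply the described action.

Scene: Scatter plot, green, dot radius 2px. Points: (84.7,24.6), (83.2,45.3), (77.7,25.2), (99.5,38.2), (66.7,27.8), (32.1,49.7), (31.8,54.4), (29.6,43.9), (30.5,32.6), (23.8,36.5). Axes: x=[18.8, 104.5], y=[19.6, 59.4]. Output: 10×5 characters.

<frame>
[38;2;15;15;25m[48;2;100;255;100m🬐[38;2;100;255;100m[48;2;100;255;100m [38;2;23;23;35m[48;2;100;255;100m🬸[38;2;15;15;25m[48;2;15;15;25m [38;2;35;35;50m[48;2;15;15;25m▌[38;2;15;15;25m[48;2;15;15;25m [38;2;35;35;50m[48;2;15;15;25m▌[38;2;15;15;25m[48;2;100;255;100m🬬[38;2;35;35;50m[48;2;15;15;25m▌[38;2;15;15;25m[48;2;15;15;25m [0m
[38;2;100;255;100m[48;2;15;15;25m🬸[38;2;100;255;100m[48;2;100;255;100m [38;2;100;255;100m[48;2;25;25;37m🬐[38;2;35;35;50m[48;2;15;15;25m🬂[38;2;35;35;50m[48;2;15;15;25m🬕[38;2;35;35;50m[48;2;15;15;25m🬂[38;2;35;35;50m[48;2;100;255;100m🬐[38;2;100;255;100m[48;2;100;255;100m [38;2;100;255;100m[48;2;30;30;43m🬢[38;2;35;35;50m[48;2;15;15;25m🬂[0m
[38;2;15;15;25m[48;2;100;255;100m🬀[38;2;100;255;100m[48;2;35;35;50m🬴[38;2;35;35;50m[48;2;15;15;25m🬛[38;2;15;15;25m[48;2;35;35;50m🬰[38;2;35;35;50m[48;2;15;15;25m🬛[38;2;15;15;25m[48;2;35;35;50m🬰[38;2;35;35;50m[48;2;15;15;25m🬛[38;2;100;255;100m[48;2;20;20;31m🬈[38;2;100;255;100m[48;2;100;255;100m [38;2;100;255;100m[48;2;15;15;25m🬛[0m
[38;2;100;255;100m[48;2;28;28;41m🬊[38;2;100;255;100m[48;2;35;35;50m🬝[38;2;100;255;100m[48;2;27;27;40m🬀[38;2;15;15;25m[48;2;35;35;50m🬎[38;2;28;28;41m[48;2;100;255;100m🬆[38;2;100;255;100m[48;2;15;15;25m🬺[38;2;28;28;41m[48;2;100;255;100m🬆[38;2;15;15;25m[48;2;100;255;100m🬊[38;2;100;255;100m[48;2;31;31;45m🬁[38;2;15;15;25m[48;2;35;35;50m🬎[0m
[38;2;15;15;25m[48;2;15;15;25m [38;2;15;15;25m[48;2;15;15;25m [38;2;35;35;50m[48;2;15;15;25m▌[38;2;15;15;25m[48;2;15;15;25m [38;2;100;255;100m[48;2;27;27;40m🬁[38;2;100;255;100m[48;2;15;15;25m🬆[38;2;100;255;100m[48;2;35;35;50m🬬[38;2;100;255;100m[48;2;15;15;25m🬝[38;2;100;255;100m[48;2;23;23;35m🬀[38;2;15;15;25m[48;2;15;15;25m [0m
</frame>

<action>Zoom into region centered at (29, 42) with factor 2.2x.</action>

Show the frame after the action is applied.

<frame>
[38;2;15;15;25m[48;2;15;15;25m [38;2;15;15;25m[48;2;15;15;25m [38;2;35;35;50m[48;2;15;15;25m▌[38;2;15;15;25m[48;2;15;15;25m [38;2;27;27;40m[48;2;100;255;100m🬴[38;2;100;255;100m[48;2;100;255;100m [38;2;100;255;100m[48;2;15;15;25m🬛[38;2;15;15;25m[48;2;15;15;25m [38;2;35;35;50m[48;2;15;15;25m▌[38;2;15;15;25m[48;2;15;15;25m [0m
[38;2;35;35;50m[48;2;15;15;25m🬂[38;2;35;35;50m[48;2;15;15;25m🬂[38;2;35;35;50m[48;2;15;15;25m🬕[38;2;23;23;35m[48;2;100;255;100m🬝[38;2;35;35;50m[48;2;100;255;100m🬀[38;2;100;255;100m[48;2;25;25;37m🬳[38;2;35;35;50m[48;2;15;15;25m🬕[38;2;35;35;50m[48;2;15;15;25m🬂[38;2;35;35;50m[48;2;15;15;25m🬕[38;2;35;35;50m[48;2;15;15;25m🬂[0m
[38;2;15;15;25m[48;2;35;35;50m🬰[38;2;15;15;25m[48;2;35;35;50m🬰[38;2;35;35;50m[48;2;15;15;25m🬛[38;2;15;15;25m[48;2;35;35;50m🬰[38;2;100;255;100m[48;2;28;28;41m🬊[38;2;100;255;100m[48;2;23;23;35m🬀[38;2;35;35;50m[48;2;15;15;25m🬛[38;2;15;15;25m[48;2;35;35;50m🬰[38;2;35;35;50m[48;2;15;15;25m🬛[38;2;15;15;25m[48;2;35;35;50m🬰[0m
[38;2;15;15;25m[48;2;35;35;50m🬎[38;2;15;15;25m[48;2;35;35;50m🬎[38;2;28;28;41m[48;2;100;255;100m🬆[38;2;100;255;100m[48;2;15;15;25m🬺[38;2;27;27;40m[48;2;100;255;100m🬬[38;2;15;15;25m[48;2;35;35;50m🬎[38;2;35;35;50m[48;2;15;15;25m🬲[38;2;15;15;25m[48;2;35;35;50m🬎[38;2;35;35;50m[48;2;15;15;25m🬲[38;2;15;15;25m[48;2;35;35;50m🬎[0m
[38;2;15;15;25m[48;2;15;15;25m [38;2;15;15;25m[48;2;15;15;25m [38;2;100;255;100m[48;2;27;27;40m🬁[38;2;100;255;100m[48;2;15;15;25m🬆[38;2;28;28;41m[48;2;100;255;100m🬆[38;2;100;255;100m[48;2;15;15;25m🬺[38;2;23;23;35m[48;2;100;255;100m🬬[38;2;15;15;25m[48;2;15;15;25m [38;2;35;35;50m[48;2;15;15;25m▌[38;2;15;15;25m[48;2;15;15;25m [0m
</frame>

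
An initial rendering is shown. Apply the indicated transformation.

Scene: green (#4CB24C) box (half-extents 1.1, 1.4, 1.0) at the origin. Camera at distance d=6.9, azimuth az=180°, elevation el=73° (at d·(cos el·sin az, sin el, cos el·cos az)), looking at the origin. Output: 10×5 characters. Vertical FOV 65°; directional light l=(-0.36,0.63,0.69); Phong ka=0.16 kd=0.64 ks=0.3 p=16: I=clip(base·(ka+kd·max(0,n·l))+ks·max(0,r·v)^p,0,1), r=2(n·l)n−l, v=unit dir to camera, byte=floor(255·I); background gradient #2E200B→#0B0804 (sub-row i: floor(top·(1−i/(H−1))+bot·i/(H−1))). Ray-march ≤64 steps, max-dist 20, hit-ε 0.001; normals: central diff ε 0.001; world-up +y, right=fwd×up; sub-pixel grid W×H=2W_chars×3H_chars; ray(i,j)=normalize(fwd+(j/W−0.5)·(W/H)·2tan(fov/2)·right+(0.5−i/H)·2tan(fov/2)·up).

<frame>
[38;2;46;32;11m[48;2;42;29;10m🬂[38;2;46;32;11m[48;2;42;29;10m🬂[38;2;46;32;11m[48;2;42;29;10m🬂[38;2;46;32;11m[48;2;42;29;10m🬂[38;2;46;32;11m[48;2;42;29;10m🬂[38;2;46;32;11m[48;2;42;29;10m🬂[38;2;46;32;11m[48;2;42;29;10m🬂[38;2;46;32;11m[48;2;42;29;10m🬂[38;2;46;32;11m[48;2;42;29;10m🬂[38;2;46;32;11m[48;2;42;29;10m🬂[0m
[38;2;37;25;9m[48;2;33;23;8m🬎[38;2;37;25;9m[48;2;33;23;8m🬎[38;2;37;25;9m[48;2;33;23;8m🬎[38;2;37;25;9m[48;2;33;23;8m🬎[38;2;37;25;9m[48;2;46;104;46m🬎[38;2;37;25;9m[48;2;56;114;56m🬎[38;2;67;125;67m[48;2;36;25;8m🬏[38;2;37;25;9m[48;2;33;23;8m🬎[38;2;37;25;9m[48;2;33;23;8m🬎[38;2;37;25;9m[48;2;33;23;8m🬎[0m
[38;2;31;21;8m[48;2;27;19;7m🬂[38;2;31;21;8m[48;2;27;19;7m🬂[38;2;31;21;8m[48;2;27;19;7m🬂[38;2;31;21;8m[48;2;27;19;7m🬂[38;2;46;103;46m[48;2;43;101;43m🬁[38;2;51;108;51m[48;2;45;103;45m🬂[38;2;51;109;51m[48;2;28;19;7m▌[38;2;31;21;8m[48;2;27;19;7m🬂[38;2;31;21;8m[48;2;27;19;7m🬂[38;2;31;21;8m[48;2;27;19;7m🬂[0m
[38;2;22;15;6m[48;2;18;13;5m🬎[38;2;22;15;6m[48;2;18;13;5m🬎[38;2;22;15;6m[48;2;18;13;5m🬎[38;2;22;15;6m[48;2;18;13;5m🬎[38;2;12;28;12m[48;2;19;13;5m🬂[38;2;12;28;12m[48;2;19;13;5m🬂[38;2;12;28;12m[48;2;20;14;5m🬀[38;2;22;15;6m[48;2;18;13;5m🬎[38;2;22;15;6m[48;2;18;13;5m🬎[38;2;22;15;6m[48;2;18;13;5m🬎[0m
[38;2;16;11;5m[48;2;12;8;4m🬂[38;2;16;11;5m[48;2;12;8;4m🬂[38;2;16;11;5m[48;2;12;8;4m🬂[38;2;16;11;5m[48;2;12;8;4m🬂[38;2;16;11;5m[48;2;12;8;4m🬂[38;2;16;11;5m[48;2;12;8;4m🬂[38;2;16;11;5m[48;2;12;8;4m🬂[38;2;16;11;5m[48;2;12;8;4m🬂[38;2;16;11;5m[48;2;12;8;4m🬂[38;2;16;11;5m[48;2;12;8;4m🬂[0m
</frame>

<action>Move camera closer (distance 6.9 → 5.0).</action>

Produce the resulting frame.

<frame>
[38;2;46;32;11m[48;2;42;29;10m🬂[38;2;46;32;11m[48;2;42;29;10m🬂[38;2;46;32;11m[48;2;42;29;10m🬂[38;2;46;32;11m[48;2;42;29;10m🬂[38;2;46;32;11m[48;2;42;29;10m🬂[38;2;46;32;11m[48;2;42;29;10m🬂[38;2;46;32;11m[48;2;42;29;10m🬂[38;2;46;32;11m[48;2;42;29;10m🬂[38;2;46;32;11m[48;2;42;29;10m🬂[38;2;46;32;11m[48;2;42;29;10m🬂[0m
[38;2;37;25;9m[48;2;33;23;8m🬎[38;2;37;25;9m[48;2;33;23;8m🬎[38;2;37;25;9m[48;2;33;23;8m🬎[38;2;44;101;44m[48;2;36;25;8m🬦[38;2;38;26;9m[48;2;47;105;47m🬂[38;2;38;26;9m[48;2;59;117;59m🬂[38;2;38;26;9m[48;2;76;133;76m🬂[38;2;37;25;9m[48;2;33;23;8m🬎[38;2;37;25;9m[48;2;33;23;8m🬎[38;2;37;25;9m[48;2;33;23;8m🬎[0m
[38;2;31;21;8m[48;2;27;19;7m🬂[38;2;31;21;8m[48;2;27;19;7m🬂[38;2;31;21;8m[48;2;27;19;7m🬂[38;2;42;100;42m[48;2;28;19;7m▐[38;2;46;103;46m[48;2;43;101;43m🬁[38;2;51;108;51m[48;2;45;103;45m🬂[38;2;60;117;60m[48;2;49;107;49m🬂[38;2;31;21;8m[48;2;27;19;7m🬂[38;2;31;21;8m[48;2;27;19;7m🬂[38;2;31;21;8m[48;2;27;19;7m🬂[0m
[38;2;22;15;6m[48;2;18;13;5m🬎[38;2;22;15;6m[48;2;18;13;5m🬎[38;2;22;15;6m[48;2;18;13;5m🬎[38;2;42;100;42m[48;2;20;14;5m🬁[38;2;42;100;42m[48;2;15;20;8m🬂[38;2;43;100;43m[48;2;15;20;8m🬂[38;2;44;101;44m[48;2;17;17;7m🬂[38;2;22;15;6m[48;2;18;13;5m🬎[38;2;22;15;6m[48;2;18;13;5m🬎[38;2;22;15;6m[48;2;18;13;5m🬎[0m
[38;2;16;11;5m[48;2;12;8;4m🬂[38;2;16;11;5m[48;2;12;8;4m🬂[38;2;16;11;5m[48;2;12;8;4m🬂[38;2;16;11;5m[48;2;12;8;4m🬂[38;2;16;11;5m[48;2;12;8;4m🬂[38;2;16;11;5m[48;2;12;8;4m🬂[38;2;16;11;5m[48;2;12;8;4m🬂[38;2;16;11;5m[48;2;12;8;4m🬂[38;2;16;11;5m[48;2;12;8;4m🬂[38;2;16;11;5m[48;2;12;8;4m🬂[0m
</frame>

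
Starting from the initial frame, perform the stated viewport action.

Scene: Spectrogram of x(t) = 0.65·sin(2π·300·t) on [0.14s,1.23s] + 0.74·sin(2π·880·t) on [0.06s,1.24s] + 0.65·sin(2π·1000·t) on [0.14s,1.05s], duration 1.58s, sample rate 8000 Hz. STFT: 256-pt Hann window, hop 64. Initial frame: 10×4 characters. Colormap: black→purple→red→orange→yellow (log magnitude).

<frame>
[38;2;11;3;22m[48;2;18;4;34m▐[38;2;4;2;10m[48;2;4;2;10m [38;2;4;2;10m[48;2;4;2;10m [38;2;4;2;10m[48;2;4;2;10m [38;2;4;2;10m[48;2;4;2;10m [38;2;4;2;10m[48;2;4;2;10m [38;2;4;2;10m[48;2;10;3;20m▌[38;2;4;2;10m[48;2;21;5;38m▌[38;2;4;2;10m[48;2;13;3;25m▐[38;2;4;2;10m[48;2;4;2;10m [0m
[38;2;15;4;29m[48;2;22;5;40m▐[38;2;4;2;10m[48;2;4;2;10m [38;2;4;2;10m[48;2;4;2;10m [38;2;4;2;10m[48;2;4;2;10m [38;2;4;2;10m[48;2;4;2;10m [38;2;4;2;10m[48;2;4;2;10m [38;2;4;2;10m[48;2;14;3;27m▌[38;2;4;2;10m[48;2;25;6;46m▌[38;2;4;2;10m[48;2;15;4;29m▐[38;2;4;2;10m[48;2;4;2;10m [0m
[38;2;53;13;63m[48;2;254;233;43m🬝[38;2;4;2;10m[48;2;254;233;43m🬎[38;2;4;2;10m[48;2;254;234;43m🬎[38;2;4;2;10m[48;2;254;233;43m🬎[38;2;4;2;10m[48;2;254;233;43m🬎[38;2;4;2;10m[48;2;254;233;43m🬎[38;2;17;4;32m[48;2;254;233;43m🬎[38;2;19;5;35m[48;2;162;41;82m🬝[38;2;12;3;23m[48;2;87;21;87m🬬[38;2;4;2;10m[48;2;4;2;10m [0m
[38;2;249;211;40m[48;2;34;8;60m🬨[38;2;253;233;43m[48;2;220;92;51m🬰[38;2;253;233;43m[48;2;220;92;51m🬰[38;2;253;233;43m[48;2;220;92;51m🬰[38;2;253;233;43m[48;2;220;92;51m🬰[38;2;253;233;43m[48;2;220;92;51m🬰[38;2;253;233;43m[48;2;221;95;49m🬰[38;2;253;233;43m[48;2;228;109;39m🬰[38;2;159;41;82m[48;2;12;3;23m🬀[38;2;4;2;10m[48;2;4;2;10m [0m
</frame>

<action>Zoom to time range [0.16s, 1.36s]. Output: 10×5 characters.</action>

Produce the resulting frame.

<frame>
[38;2;4;2;10m[48;2;4;2;10m [38;2;4;2;10m[48;2;4;2;10m [38;2;4;2;10m[48;2;4;2;10m [38;2;4;2;10m[48;2;4;2;10m [38;2;4;2;10m[48;2;4;2;10m [38;2;4;2;10m[48;2;4;2;10m [38;2;4;2;10m[48;2;4;2;10m [38;2;5;2;13m[48;2;10;3;20m▌[38;2;4;2;10m[48;2;4;2;10m [38;2;4;2;10m[48;2;20;5;38m▐[0m
[38;2;4;2;10m[48;2;4;2;10m [38;2;4;2;10m[48;2;4;2;10m [38;2;4;2;10m[48;2;4;2;10m [38;2;4;2;10m[48;2;4;2;10m [38;2;4;2;10m[48;2;4;2;10m [38;2;4;2;10m[48;2;4;2;10m [38;2;4;2;10m[48;2;4;2;10m [38;2;6;2;14m[48;2;12;3;23m▌[38;2;4;2;10m[48;2;4;2;10m [38;2;4;2;10m[48;2;23;5;42m▐[0m
[38;2;4;2;10m[48;2;4;2;10m [38;2;4;2;10m[48;2;4;2;10m [38;2;4;2;10m[48;2;4;2;10m [38;2;4;2;10m[48;2;4;2;10m [38;2;4;2;10m[48;2;4;2;10m [38;2;4;2;10m[48;2;4;2;10m [38;2;4;2;10m[48;2;4;2;10m [38;2;10;3;21m[48;2;22;5;40m🬕[38;2;4;2;10m[48;2;4;2;10m [38;2;4;2;10m[48;2;30;7;54m▐[0m
[38;2;5;2;11m[48;2;254;249;49m🬎[38;2;4;2;11m[48;2;254;249;49m🬎[38;2;4;2;11m[48;2;254;249;49m🬎[38;2;5;2;11m[48;2;254;249;49m🬎[38;2;4;2;11m[48;2;254;249;49m🬎[38;2;5;2;11m[48;2;254;249;49m🬎[38;2;4;2;11m[48;2;254;249;49m🬎[38;2;64;15;65m[48;2;254;249;49m🬎[38;2;4;2;11m[48;2;254;249;49m🬎[38;2;30;7;38m[48;2;255;250;50m🬬[0m
[38;2;98;25;54m[48;2;253;228;41m🬰[38;2;98;25;54m[48;2;253;228;41m🬰[38;2;98;25;54m[48;2;253;228;41m🬰[38;2;98;25;54m[48;2;253;228;41m🬰[38;2;98;25;54m[48;2;253;228;41m🬰[38;2;98;25;54m[48;2;253;228;41m🬰[38;2;98;25;54m[48;2;253;228;41m🬰[38;2;122;30;74m[48;2;253;228;41m🬰[38;2;98;25;54m[48;2;253;228;41m🬰[38;2;45;12;28m[48;2;240;161;37m🬨[0m
</frame>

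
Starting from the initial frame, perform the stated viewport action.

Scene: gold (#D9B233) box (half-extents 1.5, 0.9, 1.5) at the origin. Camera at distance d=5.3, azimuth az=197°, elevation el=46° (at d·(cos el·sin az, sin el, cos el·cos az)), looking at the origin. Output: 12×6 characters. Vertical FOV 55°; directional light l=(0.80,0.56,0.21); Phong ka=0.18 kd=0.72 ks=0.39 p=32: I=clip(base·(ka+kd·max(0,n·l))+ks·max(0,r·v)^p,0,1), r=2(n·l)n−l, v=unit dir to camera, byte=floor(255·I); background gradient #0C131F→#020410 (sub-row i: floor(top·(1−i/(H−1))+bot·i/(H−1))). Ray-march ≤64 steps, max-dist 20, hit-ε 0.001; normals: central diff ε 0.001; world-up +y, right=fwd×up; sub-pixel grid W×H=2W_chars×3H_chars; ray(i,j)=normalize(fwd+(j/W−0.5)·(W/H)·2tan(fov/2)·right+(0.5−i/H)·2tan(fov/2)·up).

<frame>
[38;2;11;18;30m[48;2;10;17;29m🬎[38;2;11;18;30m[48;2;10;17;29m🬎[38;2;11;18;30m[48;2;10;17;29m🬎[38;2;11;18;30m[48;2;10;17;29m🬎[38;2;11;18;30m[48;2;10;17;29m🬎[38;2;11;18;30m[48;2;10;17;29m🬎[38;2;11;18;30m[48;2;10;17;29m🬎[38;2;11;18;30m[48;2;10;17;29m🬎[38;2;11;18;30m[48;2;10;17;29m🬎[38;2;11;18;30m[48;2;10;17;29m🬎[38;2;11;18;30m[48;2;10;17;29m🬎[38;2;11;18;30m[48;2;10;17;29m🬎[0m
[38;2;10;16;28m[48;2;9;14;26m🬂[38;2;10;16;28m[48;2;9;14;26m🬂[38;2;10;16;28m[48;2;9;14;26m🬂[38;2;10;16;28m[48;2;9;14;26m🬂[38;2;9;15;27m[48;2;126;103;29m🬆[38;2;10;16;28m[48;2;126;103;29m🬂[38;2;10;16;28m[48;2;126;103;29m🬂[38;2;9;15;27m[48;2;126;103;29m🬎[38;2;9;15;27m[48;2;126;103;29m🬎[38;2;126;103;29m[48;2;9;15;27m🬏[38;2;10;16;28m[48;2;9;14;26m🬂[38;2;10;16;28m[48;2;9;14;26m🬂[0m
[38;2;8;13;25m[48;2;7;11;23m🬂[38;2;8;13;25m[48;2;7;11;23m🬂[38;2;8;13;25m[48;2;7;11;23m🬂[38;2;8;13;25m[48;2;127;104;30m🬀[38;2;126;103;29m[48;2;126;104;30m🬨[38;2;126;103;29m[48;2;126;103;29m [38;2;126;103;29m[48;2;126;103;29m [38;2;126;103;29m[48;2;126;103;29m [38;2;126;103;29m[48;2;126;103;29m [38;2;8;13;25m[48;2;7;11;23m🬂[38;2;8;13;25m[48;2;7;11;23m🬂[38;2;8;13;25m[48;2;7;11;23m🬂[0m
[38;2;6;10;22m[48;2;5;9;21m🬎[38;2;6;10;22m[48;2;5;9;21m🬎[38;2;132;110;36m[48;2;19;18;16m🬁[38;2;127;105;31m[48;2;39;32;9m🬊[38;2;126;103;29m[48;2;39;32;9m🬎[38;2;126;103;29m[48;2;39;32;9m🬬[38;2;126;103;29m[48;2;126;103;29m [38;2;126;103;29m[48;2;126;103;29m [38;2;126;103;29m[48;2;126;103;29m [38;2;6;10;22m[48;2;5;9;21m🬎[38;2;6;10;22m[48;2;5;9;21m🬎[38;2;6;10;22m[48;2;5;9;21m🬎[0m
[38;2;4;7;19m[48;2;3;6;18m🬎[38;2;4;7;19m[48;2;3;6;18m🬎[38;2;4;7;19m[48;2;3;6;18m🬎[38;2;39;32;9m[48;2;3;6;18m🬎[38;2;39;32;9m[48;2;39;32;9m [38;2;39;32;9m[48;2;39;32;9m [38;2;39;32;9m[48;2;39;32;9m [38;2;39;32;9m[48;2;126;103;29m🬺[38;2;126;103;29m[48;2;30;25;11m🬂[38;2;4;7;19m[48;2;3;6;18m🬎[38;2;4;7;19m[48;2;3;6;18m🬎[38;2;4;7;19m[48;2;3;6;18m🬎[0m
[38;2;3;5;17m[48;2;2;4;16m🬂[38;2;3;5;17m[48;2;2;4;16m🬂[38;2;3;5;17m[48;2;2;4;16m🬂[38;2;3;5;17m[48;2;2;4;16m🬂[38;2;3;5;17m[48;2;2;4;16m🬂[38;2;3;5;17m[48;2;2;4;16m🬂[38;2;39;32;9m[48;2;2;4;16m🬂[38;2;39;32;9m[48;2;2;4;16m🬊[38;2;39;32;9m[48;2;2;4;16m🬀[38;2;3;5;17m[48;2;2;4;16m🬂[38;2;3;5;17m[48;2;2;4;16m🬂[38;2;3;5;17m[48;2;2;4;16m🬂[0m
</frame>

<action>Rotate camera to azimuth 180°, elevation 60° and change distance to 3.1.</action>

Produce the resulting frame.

<frame>
[38;2;11;18;30m[48;2;10;17;29m🬎[38;2;126;103;29m[48;2;11;18;30m🬦[38;2;126;103;29m[48;2;126;103;29m [38;2;126;103;29m[48;2;126;103;29m [38;2;126;103;29m[48;2;126;103;29m [38;2;126;103;29m[48;2;126;103;29m [38;2;126;103;29m[48;2;126;103;29m [38;2;126;103;29m[48;2;126;103;29m [38;2;126;103;29m[48;2;126;103;29m [38;2;126;103;29m[48;2;126;103;29m [38;2;126;103;29m[48;2;12;19;31m🬺[38;2;11;18;30m[48;2;10;17;29m🬎[0m
[38;2;10;16;28m[48;2;9;14;26m🬂[38;2;126;104;29m[48;2;127;105;31m🬬[38;2;126;103;29m[48;2;126;104;30m🬬[38;2;126;103;29m[48;2;126;103;29m [38;2;126;103;29m[48;2;126;103;29m [38;2;126;103;29m[48;2;126;103;29m [38;2;126;103;29m[48;2;126;103;29m [38;2;126;103;29m[48;2;126;103;29m [38;2;126;103;29m[48;2;126;103;29m [38;2;126;103;29m[48;2;126;103;29m [38;2;126;103;29m[48;2;126;103;29m [38;2;126;103;29m[48;2;9;15;27m▌[0m
[38;2;7;12;24m[48;2;133;110;36m🬄[38;2;127;104;30m[48;2;129;106;32m🬨[38;2;126;104;30m[48;2;126;103;29m🬺[38;2;126;103;29m[48;2;126;103;29m [38;2;126;103;29m[48;2;126;103;29m [38;2;126;103;29m[48;2;126;103;29m [38;2;126;103;29m[48;2;126;103;29m [38;2;126;103;29m[48;2;126;103;29m [38;2;126;103;29m[48;2;126;103;29m [38;2;126;103;29m[48;2;126;103;29m [38;2;126;103;29m[48;2;126;103;29m [38;2;126;103;29m[48;2;126;103;29m [0m
[38;2;136;113;39m[48;2;141;118;44m▐[38;2;129;106;32m[48;2;131;108;34m▐[38;2;127;104;30m[48;2;127;105;31m🬨[38;2;126;103;29m[48;2;126;104;29m🬨[38;2;126;103;29m[48;2;126;103;29m [38;2;126;103;29m[48;2;126;103;29m [38;2;126;103;29m[48;2;126;103;29m [38;2;126;103;29m[48;2;126;103;29m [38;2;126;103;29m[48;2;126;103;29m [38;2;126;103;29m[48;2;126;103;29m [38;2;126;103;29m[48;2;126;103;29m [38;2;126;103;29m[48;2;126;103;29m [0m
[38;2;140;118;44m[48;2;135;112;38m▌[38;2;131;108;34m[48;2;128;106;32m▌[38;2;127;105;31m[48;2;126;104;30m🬄[38;2;126;104;29m[48;2;126;103;29m🬀[38;2;126;103;29m[48;2;126;103;29m [38;2;126;103;29m[48;2;126;103;29m [38;2;126;103;29m[48;2;126;103;29m [38;2;126;103;29m[48;2;126;103;29m [38;2;126;103;29m[48;2;126;103;29m [38;2;126;103;29m[48;2;126;103;29m [38;2;126;103;29m[48;2;126;103;29m [38;2;126;103;29m[48;2;126;103;29m [0m
[38;2;135;112;38m[48;2;131;108;34m🬄[38;2;129;106;32m[48;2;127;104;30m🬄[38;2;126;104;30m[48;2;126;103;29m🬕[38;2;126;103;29m[48;2;126;103;29m [38;2;126;103;29m[48;2;126;103;29m [38;2;126;103;29m[48;2;126;103;29m [38;2;126;103;29m[48;2;126;103;29m [38;2;126;103;29m[48;2;126;103;29m [38;2;126;103;29m[48;2;126;103;29m [38;2;126;103;29m[48;2;126;103;29m [38;2;126;103;29m[48;2;126;103;29m [38;2;126;103;29m[48;2;126;103;29m [0m
</frame>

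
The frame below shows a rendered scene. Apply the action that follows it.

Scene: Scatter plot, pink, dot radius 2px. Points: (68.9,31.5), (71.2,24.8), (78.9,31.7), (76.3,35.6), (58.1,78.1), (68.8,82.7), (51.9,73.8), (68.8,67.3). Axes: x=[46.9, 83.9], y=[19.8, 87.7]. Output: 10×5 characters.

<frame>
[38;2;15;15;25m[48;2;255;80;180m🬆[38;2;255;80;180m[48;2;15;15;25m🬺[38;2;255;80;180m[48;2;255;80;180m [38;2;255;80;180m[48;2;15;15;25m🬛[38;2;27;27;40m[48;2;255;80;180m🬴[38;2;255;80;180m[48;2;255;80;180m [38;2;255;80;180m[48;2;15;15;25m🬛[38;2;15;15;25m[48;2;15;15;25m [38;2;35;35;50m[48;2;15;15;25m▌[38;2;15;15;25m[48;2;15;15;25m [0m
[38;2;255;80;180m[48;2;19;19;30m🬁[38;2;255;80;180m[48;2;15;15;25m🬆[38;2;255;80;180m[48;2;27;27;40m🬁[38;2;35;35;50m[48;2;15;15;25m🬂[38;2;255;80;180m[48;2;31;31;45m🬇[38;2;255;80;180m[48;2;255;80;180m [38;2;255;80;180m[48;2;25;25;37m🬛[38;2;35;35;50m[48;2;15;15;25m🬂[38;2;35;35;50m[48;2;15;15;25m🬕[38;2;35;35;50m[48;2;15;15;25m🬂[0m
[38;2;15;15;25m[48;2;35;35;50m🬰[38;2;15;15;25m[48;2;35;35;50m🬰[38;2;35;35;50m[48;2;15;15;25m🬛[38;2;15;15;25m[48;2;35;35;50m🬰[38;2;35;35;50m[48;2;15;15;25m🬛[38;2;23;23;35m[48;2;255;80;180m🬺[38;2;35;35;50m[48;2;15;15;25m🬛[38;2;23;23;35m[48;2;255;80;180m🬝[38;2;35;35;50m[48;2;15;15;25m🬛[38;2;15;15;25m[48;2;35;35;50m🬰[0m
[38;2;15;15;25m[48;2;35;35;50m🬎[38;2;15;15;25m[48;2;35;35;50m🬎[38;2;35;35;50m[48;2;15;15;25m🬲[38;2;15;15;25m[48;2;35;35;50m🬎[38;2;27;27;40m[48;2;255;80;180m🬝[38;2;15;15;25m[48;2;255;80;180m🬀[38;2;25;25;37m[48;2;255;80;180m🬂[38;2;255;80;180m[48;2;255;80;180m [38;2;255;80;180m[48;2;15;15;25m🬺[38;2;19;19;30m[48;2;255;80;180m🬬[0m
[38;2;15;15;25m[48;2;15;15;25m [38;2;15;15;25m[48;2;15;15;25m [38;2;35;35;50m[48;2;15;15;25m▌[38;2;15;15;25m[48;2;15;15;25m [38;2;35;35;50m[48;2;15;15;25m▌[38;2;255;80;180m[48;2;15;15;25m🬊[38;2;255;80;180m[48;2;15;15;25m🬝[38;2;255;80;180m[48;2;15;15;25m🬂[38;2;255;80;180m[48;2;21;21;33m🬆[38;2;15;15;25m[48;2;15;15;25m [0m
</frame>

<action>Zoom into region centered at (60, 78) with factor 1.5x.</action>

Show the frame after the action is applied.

<frame>
[38;2;15;15;25m[48;2;15;15;25m [38;2;15;15;25m[48;2;15;15;25m [38;2;35;35;50m[48;2;15;15;25m▌[38;2;15;15;25m[48;2;15;15;25m [38;2;35;35;50m[48;2;15;15;25m▌[38;2;15;15;25m[48;2;15;15;25m [38;2;35;35;50m[48;2;15;15;25m▌[38;2;15;15;25m[48;2;15;15;25m [38;2;35;35;50m[48;2;15;15;25m▌[38;2;15;15;25m[48;2;15;15;25m [0m
[38;2;35;35;50m[48;2;15;15;25m🬂[38;2;35;35;50m[48;2;15;15;25m🬂[38;2;35;35;50m[48;2;15;15;25m🬕[38;2;23;23;35m[48;2;255;80;180m🬝[38;2;255;80;180m[48;2;28;28;41m🬱[38;2;35;35;50m[48;2;15;15;25m🬂[38;2;35;35;50m[48;2;15;15;25m🬕[38;2;28;28;41m[48;2;255;80;180m🬆[38;2;255;80;180m[48;2;35;35;50m🬺[38;2;23;23;35m[48;2;255;80;180m🬬[0m
[38;2;23;23;35m[48;2;255;80;180m🬝[38;2;15;15;25m[48;2;255;80;180m🬀[38;2;28;28;41m[48;2;255;80;180m🬊[38;2;255;80;180m[48;2;21;21;33m🬊[38;2;255;80;180m[48;2;15;15;25m🬝[38;2;255;80;180m[48;2;23;23;35m🬀[38;2;35;35;50m[48;2;15;15;25m🬛[38;2;23;23;35m[48;2;255;80;180m🬺[38;2;255;80;180m[48;2;25;25;37m🬕[38;2;15;15;25m[48;2;35;35;50m🬰[0m
[38;2;15;15;25m[48;2;35;35;50m🬎[38;2;255;80;180m[48;2;28;28;41m🬊[38;2;255;80;180m[48;2;27;27;40m🬀[38;2;15;15;25m[48;2;35;35;50m🬎[38;2;35;35;50m[48;2;15;15;25m🬲[38;2;15;15;25m[48;2;35;35;50m🬎[38;2;35;35;50m[48;2;15;15;25m🬲[38;2;25;25;37m[48;2;255;80;180m🬐[38;2;255;80;180m[48;2;255;80;180m [38;2;23;23;35m[48;2;255;80;180m🬸[0m
[38;2;15;15;25m[48;2;15;15;25m [38;2;15;15;25m[48;2;15;15;25m [38;2;35;35;50m[48;2;15;15;25m▌[38;2;15;15;25m[48;2;15;15;25m [38;2;35;35;50m[48;2;15;15;25m▌[38;2;15;15;25m[48;2;15;15;25m [38;2;35;35;50m[48;2;15;15;25m▌[38;2;15;15;25m[48;2;15;15;25m [38;2;255;80;180m[48;2;23;23;35m🬀[38;2;15;15;25m[48;2;15;15;25m [0m
</frame>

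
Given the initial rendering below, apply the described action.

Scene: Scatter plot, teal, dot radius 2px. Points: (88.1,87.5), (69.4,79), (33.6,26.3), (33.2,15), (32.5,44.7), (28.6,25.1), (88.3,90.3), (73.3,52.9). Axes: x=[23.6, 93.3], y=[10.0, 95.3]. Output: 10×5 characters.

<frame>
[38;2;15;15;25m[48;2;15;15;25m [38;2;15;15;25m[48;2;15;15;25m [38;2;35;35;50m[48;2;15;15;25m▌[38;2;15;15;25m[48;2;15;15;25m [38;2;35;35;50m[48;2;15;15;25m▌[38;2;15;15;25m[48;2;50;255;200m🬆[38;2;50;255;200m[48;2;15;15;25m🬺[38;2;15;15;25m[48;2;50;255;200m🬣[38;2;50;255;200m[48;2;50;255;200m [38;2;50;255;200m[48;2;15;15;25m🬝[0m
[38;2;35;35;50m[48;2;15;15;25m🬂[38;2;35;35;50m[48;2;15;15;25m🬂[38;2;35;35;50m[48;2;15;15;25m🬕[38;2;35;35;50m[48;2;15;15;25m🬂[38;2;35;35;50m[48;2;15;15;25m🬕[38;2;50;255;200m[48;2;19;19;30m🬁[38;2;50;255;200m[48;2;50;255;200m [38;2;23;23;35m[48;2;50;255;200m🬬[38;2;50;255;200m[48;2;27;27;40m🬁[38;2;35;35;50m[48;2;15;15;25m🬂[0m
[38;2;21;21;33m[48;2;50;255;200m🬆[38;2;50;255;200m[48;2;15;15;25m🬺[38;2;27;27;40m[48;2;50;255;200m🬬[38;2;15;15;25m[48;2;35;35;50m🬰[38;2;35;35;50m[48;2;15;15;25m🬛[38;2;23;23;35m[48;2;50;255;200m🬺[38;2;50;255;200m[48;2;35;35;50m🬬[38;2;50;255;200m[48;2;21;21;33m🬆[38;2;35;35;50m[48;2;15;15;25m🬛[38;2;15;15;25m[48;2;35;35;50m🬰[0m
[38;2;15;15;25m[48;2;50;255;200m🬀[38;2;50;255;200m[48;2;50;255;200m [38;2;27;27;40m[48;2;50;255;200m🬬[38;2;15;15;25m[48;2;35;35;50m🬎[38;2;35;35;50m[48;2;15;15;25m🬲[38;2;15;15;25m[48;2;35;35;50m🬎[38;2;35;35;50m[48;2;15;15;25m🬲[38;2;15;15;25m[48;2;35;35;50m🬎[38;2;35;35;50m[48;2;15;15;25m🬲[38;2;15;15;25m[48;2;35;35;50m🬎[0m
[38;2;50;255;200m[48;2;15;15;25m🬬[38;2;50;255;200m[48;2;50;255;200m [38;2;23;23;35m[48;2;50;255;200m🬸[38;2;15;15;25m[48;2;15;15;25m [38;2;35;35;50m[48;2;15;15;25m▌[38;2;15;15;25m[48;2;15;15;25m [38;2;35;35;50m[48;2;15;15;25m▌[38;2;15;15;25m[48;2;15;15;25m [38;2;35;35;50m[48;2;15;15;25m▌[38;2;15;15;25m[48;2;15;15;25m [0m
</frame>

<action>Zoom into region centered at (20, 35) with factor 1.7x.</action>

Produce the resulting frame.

<frame>
[38;2;15;15;25m[48;2;15;15;25m [38;2;15;15;25m[48;2;15;15;25m [38;2;35;35;50m[48;2;15;15;25m▌[38;2;15;15;25m[48;2;15;15;25m [38;2;35;35;50m[48;2;15;15;25m▌[38;2;15;15;25m[48;2;15;15;25m [38;2;35;35;50m[48;2;15;15;25m▌[38;2;15;15;25m[48;2;50;255;200m🬝[38;2;35;35;50m[48;2;15;15;25m▌[38;2;15;15;25m[48;2;15;15;25m [0m
[38;2;35;35;50m[48;2;15;15;25m🬂[38;2;35;35;50m[48;2;15;15;25m🬂[38;2;35;35;50m[48;2;15;15;25m🬕[38;2;35;35;50m[48;2;15;15;25m🬂[38;2;35;35;50m[48;2;15;15;25m🬕[38;2;35;35;50m[48;2;15;15;25m🬂[38;2;50;255;200m[48;2;31;31;45m🬇[38;2;50;255;200m[48;2;50;255;200m [38;2;50;255;200m[48;2;25;25;37m🬛[38;2;35;35;50m[48;2;15;15;25m🬂[0m
[38;2;15;15;25m[48;2;35;35;50m🬰[38;2;15;15;25m[48;2;35;35;50m🬰[38;2;35;35;50m[48;2;15;15;25m🬛[38;2;15;15;25m[48;2;35;35;50m🬰[38;2;35;35;50m[48;2;15;15;25m🬛[38;2;15;15;25m[48;2;35;35;50m🬰[38;2;28;28;41m[48;2;50;255;200m🬆[38;2;25;25;37m[48;2;50;255;200m🬄[38;2;27;27;40m[48;2;50;255;200m🬬[38;2;15;15;25m[48;2;35;35;50m🬰[0m
[38;2;15;15;25m[48;2;35;35;50m🬎[38;2;15;15;25m[48;2;35;35;50m🬎[38;2;35;35;50m[48;2;15;15;25m🬲[38;2;15;15;25m[48;2;35;35;50m🬎[38;2;35;35;50m[48;2;15;15;25m🬲[38;2;23;23;35m[48;2;50;255;200m🬺[38;2;50;255;200m[48;2;35;35;50m🬬[38;2;50;255;200m[48;2;50;255;200m [38;2;50;255;200m[48;2;25;25;37m🬕[38;2;15;15;25m[48;2;35;35;50m🬎[0m
[38;2;15;15;25m[48;2;15;15;25m [38;2;15;15;25m[48;2;15;15;25m [38;2;35;35;50m[48;2;15;15;25m▌[38;2;15;15;25m[48;2;15;15;25m [38;2;35;35;50m[48;2;15;15;25m▌[38;2;15;15;25m[48;2;15;15;25m [38;2;50;255;200m[48;2;27;27;40m🬁[38;2;50;255;200m[48;2;15;15;25m🬬[38;2;50;255;200m[48;2;21;21;33m🬆[38;2;15;15;25m[48;2;15;15;25m [0m
</frame>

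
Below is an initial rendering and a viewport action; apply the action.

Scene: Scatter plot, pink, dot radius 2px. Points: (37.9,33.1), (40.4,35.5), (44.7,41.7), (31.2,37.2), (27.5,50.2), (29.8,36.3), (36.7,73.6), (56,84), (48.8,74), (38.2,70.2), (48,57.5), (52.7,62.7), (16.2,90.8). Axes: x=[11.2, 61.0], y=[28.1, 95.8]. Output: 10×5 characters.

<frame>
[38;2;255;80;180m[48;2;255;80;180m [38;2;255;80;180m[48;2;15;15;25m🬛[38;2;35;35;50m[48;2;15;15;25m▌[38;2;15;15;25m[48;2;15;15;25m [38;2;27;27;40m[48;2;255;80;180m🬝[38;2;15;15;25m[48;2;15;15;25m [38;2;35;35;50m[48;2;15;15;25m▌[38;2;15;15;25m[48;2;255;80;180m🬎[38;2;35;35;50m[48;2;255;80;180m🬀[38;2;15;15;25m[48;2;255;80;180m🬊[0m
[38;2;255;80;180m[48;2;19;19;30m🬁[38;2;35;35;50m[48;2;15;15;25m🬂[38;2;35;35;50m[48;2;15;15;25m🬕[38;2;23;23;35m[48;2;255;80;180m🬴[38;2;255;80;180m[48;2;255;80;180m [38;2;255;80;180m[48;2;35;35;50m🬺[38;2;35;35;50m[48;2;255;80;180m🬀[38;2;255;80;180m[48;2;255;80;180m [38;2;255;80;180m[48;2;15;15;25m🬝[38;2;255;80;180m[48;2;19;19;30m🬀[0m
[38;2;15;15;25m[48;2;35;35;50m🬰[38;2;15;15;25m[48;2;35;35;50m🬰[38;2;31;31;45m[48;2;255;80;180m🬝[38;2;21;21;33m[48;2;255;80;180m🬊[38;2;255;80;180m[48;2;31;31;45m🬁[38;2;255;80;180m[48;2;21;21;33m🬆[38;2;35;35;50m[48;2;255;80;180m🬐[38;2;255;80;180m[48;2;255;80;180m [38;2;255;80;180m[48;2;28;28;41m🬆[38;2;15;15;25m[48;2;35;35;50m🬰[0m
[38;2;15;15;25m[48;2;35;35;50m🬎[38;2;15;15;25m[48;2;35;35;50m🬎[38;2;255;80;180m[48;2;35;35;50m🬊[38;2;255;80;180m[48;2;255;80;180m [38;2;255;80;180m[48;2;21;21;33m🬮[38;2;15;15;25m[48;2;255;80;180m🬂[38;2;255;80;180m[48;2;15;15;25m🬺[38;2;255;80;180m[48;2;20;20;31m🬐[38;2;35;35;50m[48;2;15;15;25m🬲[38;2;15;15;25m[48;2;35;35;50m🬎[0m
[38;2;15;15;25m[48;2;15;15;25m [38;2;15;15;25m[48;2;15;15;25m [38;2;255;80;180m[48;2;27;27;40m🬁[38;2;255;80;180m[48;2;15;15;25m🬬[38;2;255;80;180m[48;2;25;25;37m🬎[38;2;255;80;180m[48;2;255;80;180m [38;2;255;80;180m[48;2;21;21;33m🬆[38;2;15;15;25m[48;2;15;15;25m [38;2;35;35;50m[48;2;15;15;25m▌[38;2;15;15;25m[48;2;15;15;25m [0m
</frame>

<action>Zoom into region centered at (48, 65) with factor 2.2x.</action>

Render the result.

<frame>
[38;2;15;15;25m[48;2;255;80;180m🬊[38;2;15;15;25m[48;2;15;15;25m [38;2;35;35;50m[48;2;15;15;25m▌[38;2;15;15;25m[48;2;15;15;25m [38;2;28;28;41m[48;2;255;80;180m🬆[38;2;255;80;180m[48;2;15;15;25m🬺[38;2;23;23;35m[48;2;255;80;180m🬬[38;2;15;15;25m[48;2;15;15;25m [38;2;35;35;50m[48;2;15;15;25m▌[38;2;15;15;25m[48;2;15;15;25m [0m
[38;2;255;80;180m[48;2;255;80;180m [38;2;255;80;180m[48;2;25;25;37m🬛[38;2;35;35;50m[48;2;15;15;25m🬕[38;2;35;35;50m[48;2;15;15;25m🬂[38;2;255;80;180m[48;2;27;27;40m🬁[38;2;255;80;180m[48;2;15;15;25m🬆[38;2;35;35;50m[48;2;15;15;25m🬕[38;2;35;35;50m[48;2;15;15;25m🬂[38;2;35;35;50m[48;2;15;15;25m🬕[38;2;35;35;50m[48;2;15;15;25m🬂[0m
[38;2;23;23;35m[48;2;255;80;180m🬺[38;2;15;15;25m[48;2;35;35;50m🬰[38;2;35;35;50m[48;2;15;15;25m🬛[38;2;15;15;25m[48;2;35;35;50m🬰[38;2;31;31;45m[48;2;255;80;180m🬝[38;2;23;23;35m[48;2;255;80;180m🬝[38;2;35;35;50m[48;2;255;80;180m🬀[38;2;21;21;33m[48;2;255;80;180m🬊[38;2;35;35;50m[48;2;15;15;25m🬛[38;2;15;15;25m[48;2;35;35;50m🬰[0m
[38;2;15;15;25m[48;2;35;35;50m🬎[38;2;15;15;25m[48;2;35;35;50m🬎[38;2;35;35;50m[48;2;15;15;25m🬲[38;2;23;23;35m[48;2;255;80;180m🬴[38;2;255;80;180m[48;2;255;80;180m [38;2;255;80;180m[48;2;25;25;37m🬛[38;2;255;80;180m[48;2;35;35;50m🬊[38;2;255;80;180m[48;2;23;23;35m🬀[38;2;35;35;50m[48;2;15;15;25m🬲[38;2;15;15;25m[48;2;35;35;50m🬎[0m
[38;2;15;15;25m[48;2;15;15;25m [38;2;15;15;25m[48;2;15;15;25m [38;2;35;35;50m[48;2;15;15;25m▌[38;2;15;15;25m[48;2;15;15;25m [38;2;255;80;180m[48;2;27;27;40m🬁[38;2;15;15;25m[48;2;15;15;25m [38;2;35;35;50m[48;2;15;15;25m▌[38;2;15;15;25m[48;2;15;15;25m [38;2;35;35;50m[48;2;15;15;25m▌[38;2;15;15;25m[48;2;15;15;25m [0m
</frame>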